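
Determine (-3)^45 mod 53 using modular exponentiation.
By repeated squaring mod 53: (-3)^{1}≡50, (-3)^{2}≡9, (-3)^{4}≡28, (-3)^{8}≡42, (-3)^{16}≡15, (-3)^{32}≡13. Then (-3)^{45} = (-3)^{32+8+4+1} ≡ 13 × 42 × 28 × 50 ≡ 34 mod 53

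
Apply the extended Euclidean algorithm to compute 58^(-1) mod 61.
Extended GCD: 58(20) + 61(-19) = 1. So 58^(-1) ≡ 20 (mod 61). Verify: 58 × 20 = 1160 ≡ 1 (mod 61)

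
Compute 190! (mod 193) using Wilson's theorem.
(192)! = (190)! × (191) × (192) ≡ -1 (mod 193). So (190)! ≡ -1 × [(192)(191)]^(-1) ≡ 96 (mod 193)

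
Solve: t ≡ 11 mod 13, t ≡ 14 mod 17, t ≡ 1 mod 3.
M = 13 × 17 × 3 = 663. M₁ = 51, y₁ ≡ 12 mod 13. M₂ = 39, y₂ ≡ 7 mod 17. M₃ = 221, y₃ ≡ 2 mod 3. t = 11×51×12 + 14×39×7 + 1×221×2 ≡ 388 mod 663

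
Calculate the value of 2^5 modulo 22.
By repeated squaring (mod 22): 2^{1}≡2, 2^{2}≡4, 2^{4}≡16. Then 2^{5} = 2^{4+1} ≡ 16 × 2 ≡ 10 (mod 22)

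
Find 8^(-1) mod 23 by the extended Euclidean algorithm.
Extended GCD: 8(3) + 23(-1) = 1. So 8^(-1) ≡ 3 mod 23. Verify: 8 × 3 = 24 ≡ 1 mod 23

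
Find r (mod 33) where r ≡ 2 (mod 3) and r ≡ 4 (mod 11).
M = 3 × 11 = 33. M₁ = 11, y₁ ≡ 2 (mod 3). M₂ = 3, y₂ ≡ 4 (mod 11). r = 2×11×2 + 4×3×4 ≡ 26 (mod 33)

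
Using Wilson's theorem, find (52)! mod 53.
By Wilson's theorem, (52)! ≡ -1 ≡ 52 (mod 53)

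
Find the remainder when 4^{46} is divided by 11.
By Fermat: 4^{10} ≡ 1 (mod 11). 46 = 4×10 + 6. So 4^{46} ≡ 4^{6} ≡ 4 (mod 11)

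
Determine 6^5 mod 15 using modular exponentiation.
By repeated squaring (mod 15): 6^{1}≡6, 6^{2}≡6, 6^{4}≡6. Then 6^{5} = 6^{4+1} ≡ 6 × 6 ≡ 6 (mod 15)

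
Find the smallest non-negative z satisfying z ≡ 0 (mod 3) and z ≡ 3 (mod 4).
M = 3 × 4 = 12. M₁ = 4, y₁ ≡ 1 (mod 3). M₂ = 3, y₂ ≡ 3 (mod 4). z = 0×4×1 + 3×3×3 ≡ 3 (mod 12)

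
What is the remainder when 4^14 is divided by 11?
Using Fermat: 4^{10} ≡ 1 (mod 11). 14 ≡ 4 (mod 10). So 4^{14} ≡ 4^{4} ≡ 3 (mod 11)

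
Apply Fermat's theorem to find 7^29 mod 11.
By Fermat: 7^{10} ≡ 1 mod 11. 29 = 2×10 + 9. So 7^{29} ≡ 7^{9} ≡ 8 mod 11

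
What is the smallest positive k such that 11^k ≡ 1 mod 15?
Powers of 11 mod 15: 11^1≡11, 11^2≡1. ord_15(11) = 2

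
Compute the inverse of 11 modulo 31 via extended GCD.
Extended GCD: 11(-14) + 31(5) = 1. So 11^(-1) ≡ -14 ≡ 17 mod 31. Verify: 11 × 17 = 187 ≡ 1 mod 31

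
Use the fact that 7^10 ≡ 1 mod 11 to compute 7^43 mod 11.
By Fermat: 7^{10} ≡ 1 mod 11. 43 = 4×10 + 3. So 7^{43} ≡ 7^{3} ≡ 2 mod 11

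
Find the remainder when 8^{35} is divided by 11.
By Fermat: 8^{10} ≡ 1 (mod 11). 35 = 3×10 + 5. So 8^{35} ≡ 8^{5} ≡ 10 (mod 11)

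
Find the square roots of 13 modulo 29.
The square roots of 13 mod 29 are 10 and 19. Verify: 10² = 100 ≡ 13 (mod 29)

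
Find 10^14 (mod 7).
Using Fermat: 10^{6} ≡ 1 (mod 7). 14 ≡ 2 (mod 6). So 10^{14} ≡ 10^{2} ≡ 2 (mod 7)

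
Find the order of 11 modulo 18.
Powers of 11 mod 18: 11^1≡11, 11^2≡13, 11^3≡17, 11^4≡7, 11^5≡5, 11^6≡1. Order = 6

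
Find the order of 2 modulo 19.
Powers of 2 mod 19: 2^1≡2, 2^2≡4, 2^3≡8, 2^4≡16, 2^5≡13, 2^6≡7, 2^7≡14, 2^8≡9, 2^9≡18, 2^10≡17, 2^11≡15, 2^12≡11, 2^13≡3, 2^14≡6, 2^15≡12, 2^16≡5, 2^17≡10, 2^18≡1. Order = 18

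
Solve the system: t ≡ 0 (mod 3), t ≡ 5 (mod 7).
M = 3 × 7 = 21. M₁ = 7, y₁ ≡ 1 (mod 3). M₂ = 3, y₂ ≡ 5 (mod 7). t = 0×7×1 + 5×3×5 ≡ 12 (mod 21)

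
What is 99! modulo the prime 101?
(100)! = (99)! × (100) ≡ -1 (mod 101). So (99)! ≡ -1 × (100)^(-1) ≡ (-1)×(-1) = 1 (mod 101)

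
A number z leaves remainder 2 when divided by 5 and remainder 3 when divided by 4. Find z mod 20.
M = 5 × 4 = 20. M₁ = 4, y₁ ≡ 4 mod 5. M₂ = 5, y₂ ≡ 1 mod 4. z = 2×4×4 + 3×5×1 ≡ 7 mod 20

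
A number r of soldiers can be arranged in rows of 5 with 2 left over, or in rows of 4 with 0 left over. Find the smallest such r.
M = 5 × 4 = 20. M₁ = 4, y₁ ≡ 4 mod 5. M₂ = 5, y₂ ≡ 1 mod 4. r = 2×4×4 + 0×5×1 ≡ 12 mod 20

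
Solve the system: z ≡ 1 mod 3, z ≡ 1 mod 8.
M = 3 × 8 = 24. M₁ = 8, y₁ ≡ 2 mod 3. M₂ = 3, y₂ ≡ 3 mod 8. z = 1×8×2 + 1×3×3 ≡ 1 mod 24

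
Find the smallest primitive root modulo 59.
g = 2. Powers: [2, 4, 8, 16, 32, 5, 10, 20, ...] generates all 58 non-zero residues.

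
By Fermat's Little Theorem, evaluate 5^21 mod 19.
By Fermat: 5^{18} ≡ 1 (mod 19). So 5^{21} = 5^{18} · 5^{3} ≡ 5^{3} ≡ 11 (mod 19)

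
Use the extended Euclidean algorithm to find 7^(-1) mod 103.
Extended GCD: 7(-44) + 103(3) = 1. So 7^(-1) ≡ -44 ≡ 59 mod 103. Verify: 7 × 59 = 413 ≡ 1 mod 103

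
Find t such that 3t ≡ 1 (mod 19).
Since 19 is prime, by Fermat 3^(-1) ≡ 3^{17} ≡ 13 (mod 19). Verify: 3 × 13 = 39 ≡ 1 (mod 19)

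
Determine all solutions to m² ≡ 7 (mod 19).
The square roots of 7 mod 19 are 11 and 8. Verify: 11² = 121 ≡ 7 (mod 19)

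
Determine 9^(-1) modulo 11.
Since 11 is prime, by Fermat 9^(-1) ≡ 9^{9} ≡ 5 mod 11. Verify: 9 × 5 = 45 ≡ 1 mod 11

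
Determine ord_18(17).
Powers of 17 mod 18: 17^1≡17, 17^2≡1. Order = 2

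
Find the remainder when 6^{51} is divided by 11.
By Fermat: 6^{10} ≡ 1 (mod 11). 51 = 5×10 + 1. So 6^{51} ≡ 6^{1} ≡ 6 (mod 11)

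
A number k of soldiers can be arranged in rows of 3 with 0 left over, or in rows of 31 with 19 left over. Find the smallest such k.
M = 3 × 31 = 93. M₁ = 31, y₁ ≡ 1 mod 3. M₂ = 3, y₂ ≡ 21 mod 31. k = 0×31×1 + 19×3×21 ≡ 81 mod 93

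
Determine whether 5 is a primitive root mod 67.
5^{22} ≡ 1 (mod 67) and 22 < 66, so ord_67(5) = 22 ≠ 66 and 5 is not a primitive root.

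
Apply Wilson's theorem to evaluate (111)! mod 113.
(112)! = (111)! × (112) ≡ -1 mod 113. So (111)! ≡ -1 × (112)^(-1) ≡ (-1)×(-1) = 1 mod 113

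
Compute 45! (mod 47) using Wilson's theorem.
(46)! = (45)! × (46) ≡ -1 (mod 47). So (45)! ≡ -1 × (46)^(-1) ≡ (-1)×(-1) = 1 (mod 47)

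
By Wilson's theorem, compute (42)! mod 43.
By Wilson's theorem, (42)! ≡ -1 ≡ 42 mod 43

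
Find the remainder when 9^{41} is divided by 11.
By Fermat: 9^{10} ≡ 1 (mod 11). 41 = 4×10 + 1. So 9^{41} ≡ 9^{1} ≡ 9 (mod 11)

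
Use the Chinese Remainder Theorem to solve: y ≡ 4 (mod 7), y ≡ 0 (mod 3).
M = 7 × 3 = 21. M₁ = 3, y₁ ≡ 5 (mod 7). M₂ = 7, y₂ ≡ 1 (mod 3). y = 4×3×5 + 0×7×1 ≡ 18 (mod 21)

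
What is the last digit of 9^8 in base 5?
Using Fermat: 9^{4} ≡ 1 (mod 5). 8 ≡ 0 (mod 4). So 9^{8} ≡ 9^{0} ≡ 1 (mod 5)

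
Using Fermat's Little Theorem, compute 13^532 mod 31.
By Fermat: 13^{30} ≡ 1 mod 31. 532 ≡ 22 mod 30. So 13^{532} ≡ 13^{22} ≡ 9 mod 31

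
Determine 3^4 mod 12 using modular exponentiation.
3^{4} = 81 ≡ 9 (mod 12)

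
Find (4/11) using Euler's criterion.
(4/11) = 4^{5} mod 11 = 1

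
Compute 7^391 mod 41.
Using Fermat: 7^{40} ≡ 1 mod 41. 391 ≡ 31 mod 40. So 7^{391} ≡ 7^{31} ≡ 19 mod 41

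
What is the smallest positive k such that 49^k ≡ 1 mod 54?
Powers of 49 mod 54: 49^1≡49, 49^2≡25, 49^3≡37, 49^4≡31, 49^5≡7, 49^6≡19, 49^7≡13, 49^8≡43, 49^9≡1. Order = 9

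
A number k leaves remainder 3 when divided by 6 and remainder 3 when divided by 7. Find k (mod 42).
M = 6 × 7 = 42. M₁ = 7, y₁ ≡ 1 (mod 6). M₂ = 6, y₂ ≡ 6 (mod 7). k = 3×7×1 + 3×6×6 ≡ 3 (mod 42)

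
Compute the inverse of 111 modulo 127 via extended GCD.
Extended GCD: 111(-8) + 127(7) = 1. So 111^(-1) ≡ -8 ≡ 119 mod 127. Verify: 111 × 119 = 13209 ≡ 1 mod 127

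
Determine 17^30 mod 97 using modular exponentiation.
By repeated squaring mod 97: 17^{1}≡17, 17^{2}≡95, 17^{4}≡4, 17^{8}≡16, 17^{16}≡62. Then 17^{30} = 17^{16+8+4+2} ≡ 62 × 16 × 4 × 95 ≡ 18 mod 97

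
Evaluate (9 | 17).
(9/17) = 9^{8} mod 17 = 1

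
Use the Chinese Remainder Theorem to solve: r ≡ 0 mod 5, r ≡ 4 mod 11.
M = 5 × 11 = 55. M₁ = 11, y₁ ≡ 1 mod 5. M₂ = 5, y₂ ≡ 9 mod 11. r = 0×11×1 + 4×5×9 ≡ 15 mod 55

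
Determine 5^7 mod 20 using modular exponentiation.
By repeated squaring mod 20: 5^{1}≡5, 5^{2}≡5, 5^{4}≡5. Then 5^{7} = 5^{4+2+1} ≡ 5 × 5 × 5 ≡ 5 mod 20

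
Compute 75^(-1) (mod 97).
Since 97 is prime, by Fermat 75^(-1) ≡ 75^{95} ≡ 22 (mod 97). Verify: 75 × 22 = 1650 ≡ 1 (mod 97)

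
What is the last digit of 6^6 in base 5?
Using Fermat: 6^{4} ≡ 1 (mod 5). 6 ≡ 2 (mod 4). So 6^{6} ≡ 6^{2} ≡ 1 (mod 5)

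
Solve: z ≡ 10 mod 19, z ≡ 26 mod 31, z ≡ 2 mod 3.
M = 19 × 31 × 3 = 1767. M₁ = 93, y₁ ≡ 9 mod 19. M₂ = 57, y₂ ≡ 6 mod 31. M₃ = 589, y₃ ≡ 1 mod 3. z = 10×93×9 + 26×57×6 + 2×589×1 ≡ 770 mod 1767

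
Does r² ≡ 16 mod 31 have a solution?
By Euler's criterion: 16^{15} ≡ 1 mod 31. Since this equals 1, 16 is a QR.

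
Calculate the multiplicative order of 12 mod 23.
Powers of 12 mod 23: 12^1≡12, 12^2≡6, 12^3≡3, 12^4≡13, 12^5≡18, 12^6≡9, 12^7≡16, 12^8≡8, 12^9≡4, 12^10≡2, 12^11≡1. So the order of 12 is 11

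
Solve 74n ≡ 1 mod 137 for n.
Since 137 is prime, by Fermat 74^(-1) ≡ 74^{135} ≡ 50 mod 137. Verify: 74 × 50 = 3700 ≡ 1 mod 137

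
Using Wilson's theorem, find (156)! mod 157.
By Wilson's theorem, (156)! ≡ -1 ≡ 156 mod 157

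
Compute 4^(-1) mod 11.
Since 11 is prime, by Fermat 4^(-1) ≡ 4^{9} ≡ 3 mod 11. Verify: 4 × 3 = 12 ≡ 1 mod 11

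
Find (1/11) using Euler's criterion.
(1/11) = 1^{5} mod 11 = 1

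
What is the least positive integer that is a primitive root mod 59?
g = 2. For each prime q|58: 2^{29}≡58, 2^{2}≡4, none ≡ 1, so ord_59(2) = 58 and 2 is a primitive root.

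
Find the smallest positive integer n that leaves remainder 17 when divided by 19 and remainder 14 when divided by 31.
M = 19 × 31 = 589. M₁ = 31, y₁ ≡ 8 mod 19. M₂ = 19, y₂ ≡ 18 mod 31. n = 17×31×8 + 14×19×18 ≡ 169 mod 589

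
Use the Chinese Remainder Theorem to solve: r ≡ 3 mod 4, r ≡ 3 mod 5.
M = 4 × 5 = 20. M₁ = 5, y₁ ≡ 1 mod 4. M₂ = 4, y₂ ≡ 4 mod 5. r = 3×5×1 + 3×4×4 ≡ 3 mod 20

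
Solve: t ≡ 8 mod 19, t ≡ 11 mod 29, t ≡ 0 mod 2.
M = 19 × 29 × 2 = 1102. M₁ = 58, y₁ ≡ 1 mod 19. M₂ = 38, y₂ ≡ 13 mod 29. M₃ = 551, y₃ ≡ 1 mod 2. t = 8×58×1 + 11×38×13 + 0×551×1 ≡ 388 mod 1102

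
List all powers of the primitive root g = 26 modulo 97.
26^1, 26^2, ..., 26^{96} mod 97: [26, 94, 19, 9, 40, 70, 74, 81, 69, 48, 84, 50, 39, 44, 77, 62, 60, 8, 14, 73, 55, 72, 29, 75, 10, 66, 67, 93, 90, 12, 21, 61, 34, 11, 92, 64, 15, 2, 52, 91, 38, 18, 80, 43, 51, 65, 41, 96, 71, 3, 78, 88, 57, 27, 23, 16, 28, 49, 13, 47, 58, 53, 20, 35, 37, 89, 83, 24, 42, 25, 68, 22, 87, 31, 30, 4, 7, 85, 76, 36, 63, 86, 5, 33, 82, 95, 45, 6, 59, 79, 17, 54, 46, 32, 56, 1]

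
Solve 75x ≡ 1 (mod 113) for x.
Since 113 is prime, by Fermat 75^(-1) ≡ 75^{111} ≡ 110 (mod 113). Verify: 75 × 110 = 8250 ≡ 1 (mod 113)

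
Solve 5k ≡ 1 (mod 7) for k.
Since 7 is prime, by Fermat 5^(-1) ≡ 5^{5} ≡ 3 (mod 7). Verify: 5 × 3 = 15 ≡ 1 (mod 7)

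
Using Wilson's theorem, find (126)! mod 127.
By Wilson's theorem, (126)! ≡ -1 ≡ 126 mod 127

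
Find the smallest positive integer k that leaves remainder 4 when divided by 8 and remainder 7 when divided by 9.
M = 8 × 9 = 72. M₁ = 9, y₁ ≡ 1 (mod 8). M₂ = 8, y₂ ≡ 8 (mod 9). k = 4×9×1 + 7×8×8 ≡ 52 (mod 72)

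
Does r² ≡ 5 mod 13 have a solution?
By Euler's criterion: 5^{6} ≡ 12 mod 13. Since this equals -1 (≡ 12), 5 is not a QR.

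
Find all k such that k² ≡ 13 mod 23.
The square roots of 13 mod 23 are 6 and 17. Verify: 6² = 36 ≡ 13 mod 23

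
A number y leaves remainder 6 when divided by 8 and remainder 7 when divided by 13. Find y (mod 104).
M = 8 × 13 = 104. M₁ = 13, y₁ ≡ 5 (mod 8). M₂ = 8, y₂ ≡ 5 (mod 13). y = 6×13×5 + 7×8×5 ≡ 46 (mod 104)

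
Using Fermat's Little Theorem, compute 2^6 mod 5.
By Fermat: 2^{4} ≡ 1 (mod 5). So 2^{6} = 2^{4} · 2^{2} ≡ 2^{2} ≡ 4 (mod 5)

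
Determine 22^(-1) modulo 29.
Since 29 is prime, by Fermat 22^(-1) ≡ 22^{27} ≡ 4 (mod 29). Verify: 22 × 4 = 88 ≡ 1 (mod 29)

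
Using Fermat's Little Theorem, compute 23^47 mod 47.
By Fermat: 23^{46} ≡ 1 (mod 47). So 23^{47} = 23^{46} · 23^{1} ≡ 23^{1} ≡ 23 (mod 47)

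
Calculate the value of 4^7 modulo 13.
By repeated squaring mod 13: 4^{1}≡4, 4^{2}≡3, 4^{4}≡9. Then 4^{7} = 4^{4+2+1} ≡ 9 × 3 × 4 ≡ 4 mod 13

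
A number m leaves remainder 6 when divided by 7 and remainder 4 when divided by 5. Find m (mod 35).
M = 7 × 5 = 35. M₁ = 5, y₁ ≡ 3 (mod 7). M₂ = 7, y₂ ≡ 3 (mod 5). m = 6×5×3 + 4×7×3 ≡ 34 (mod 35)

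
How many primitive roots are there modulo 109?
Number of primitive roots mod 109 = φ(p-1) = φ(108) = 36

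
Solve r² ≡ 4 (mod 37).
The square roots of 4 mod 37 are 35 and 2. Verify: 35² = 1225 ≡ 4 (mod 37)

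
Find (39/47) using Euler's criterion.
(39/47) = 39^{23} mod 47 = -1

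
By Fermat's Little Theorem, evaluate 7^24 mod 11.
By Fermat: 7^{10} ≡ 1 (mod 11). 24 = 2×10 + 4. So 7^{24} ≡ 7^{4} ≡ 3 (mod 11)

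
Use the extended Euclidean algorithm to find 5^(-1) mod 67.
Extended GCD: 5(27) + 67(-2) = 1. So 5^(-1) ≡ 27 (mod 67). Verify: 5 × 27 = 135 ≡ 1 (mod 67)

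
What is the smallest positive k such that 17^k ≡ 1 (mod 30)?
Powers of 17 mod 30: 17^1≡17, 17^2≡19, 17^3≡23, 17^4≡1. So the order of 17 is 4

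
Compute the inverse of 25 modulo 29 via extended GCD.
Extended GCD: 25(7) + 29(-6) = 1. So 25^(-1) ≡ 7 mod 29. Verify: 25 × 7 = 175 ≡ 1 mod 29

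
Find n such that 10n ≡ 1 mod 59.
Since 59 is prime, by Fermat 10^(-1) ≡ 10^{57} ≡ 6 mod 59. Verify: 10 × 6 = 60 ≡ 1 mod 59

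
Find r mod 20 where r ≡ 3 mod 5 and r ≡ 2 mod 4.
M = 5 × 4 = 20. M₁ = 4, y₁ ≡ 4 mod 5. M₂ = 5, y₂ ≡ 1 mod 4. r = 3×4×4 + 2×5×1 ≡ 18 mod 20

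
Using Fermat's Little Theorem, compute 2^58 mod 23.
By Fermat: 2^{22} ≡ 1 mod 23. 58 = 2×22 + 14. So 2^{58} ≡ 2^{14} ≡ 8 mod 23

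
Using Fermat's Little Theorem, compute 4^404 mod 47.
By Fermat: 4^{46} ≡ 1 (mod 47). 404 ≡ 36 (mod 46). So 4^{404} ≡ 4^{36} ≡ 8 (mod 47)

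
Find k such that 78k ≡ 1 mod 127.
Since 127 is prime, by Fermat 78^(-1) ≡ 78^{125} ≡ 57 mod 127. Verify: 78 × 57 = 4446 ≡ 1 mod 127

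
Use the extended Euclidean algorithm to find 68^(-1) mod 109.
Extended GCD: 68(-8) + 109(5) = 1. So 68^(-1) ≡ -8 ≡ 101 mod 109. Verify: 68 × 101 = 6868 ≡ 1 mod 109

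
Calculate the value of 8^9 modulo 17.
By repeated squaring (mod 17): 8^{1}≡8, 8^{2}≡13, 8^{4}≡16, 8^{8}≡1. Then 8^{9} = 8^{8+1} ≡ 1 × 8 ≡ 8 (mod 17)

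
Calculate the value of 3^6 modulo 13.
By repeated squaring mod 13: 3^{1}≡3, 3^{2}≡9, 3^{4}≡3. Then 3^{6} = 3^{4+2} ≡ 3 × 9 ≡ 1 mod 13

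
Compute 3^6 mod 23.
By repeated squaring mod 23: 3^{1}≡3, 3^{2}≡9, 3^{4}≡12. Then 3^{6} = 3^{4+2} ≡ 12 × 9 ≡ 16 mod 23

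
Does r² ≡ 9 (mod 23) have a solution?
By Euler's criterion: 9^{11} ≡ 1 (mod 23). Since this equals 1, 9 is a QR.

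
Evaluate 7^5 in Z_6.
By repeated squaring mod 6: 7^{1}≡1, 7^{2}≡1, 7^{4}≡1. Then 7^{5} = 7^{4+1} ≡ 1 × 1 ≡ 1 mod 6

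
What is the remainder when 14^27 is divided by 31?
By repeated squaring mod 31: 14^{1}≡14, 14^{2}≡10, 14^{4}≡7, 14^{8}≡18, 14^{16}≡14. Then 14^{27} = 14^{16+8+2+1} ≡ 14 × 18 × 10 × 14 ≡ 2 mod 31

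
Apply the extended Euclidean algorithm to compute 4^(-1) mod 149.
Extended GCD: 4(-37) + 149(1) = 1. So 4^(-1) ≡ -37 ≡ 112 mod 149. Verify: 4 × 112 = 448 ≡ 1 mod 149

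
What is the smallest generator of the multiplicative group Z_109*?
g = 6. For each prime q|108: 6^{54}≡108, 6^{36}≡63, none ≡ 1, so ord_109(6) = 108 and 6 is a primitive root.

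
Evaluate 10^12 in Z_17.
By repeated squaring (mod 17): 10^{1}≡10, 10^{2}≡15, 10^{4}≡4, 10^{8}≡16. Then 10^{12} = 10^{8+4} ≡ 16 × 4 ≡ 13 (mod 17)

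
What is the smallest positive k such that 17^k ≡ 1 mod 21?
Powers of 17 mod 21: 17^1≡17, 17^2≡16, 17^3≡20, 17^4≡4, 17^5≡5, 17^6≡1. So the order of 17 is 6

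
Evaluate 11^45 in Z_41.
Using Fermat: 11^{40} ≡ 1 mod 41. 45 ≡ 5 mod 40. So 11^{45} ≡ 11^{5} ≡ 3 mod 41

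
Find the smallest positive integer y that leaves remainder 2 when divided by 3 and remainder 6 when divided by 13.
M = 3 × 13 = 39. M₁ = 13, y₁ ≡ 1 (mod 3). M₂ = 3, y₂ ≡ 9 (mod 13). y = 2×13×1 + 6×3×9 ≡ 32 (mod 39)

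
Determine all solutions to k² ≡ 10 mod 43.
The square roots of 10 mod 43 are 15 and 28. Verify: 15² = 225 ≡ 10 mod 43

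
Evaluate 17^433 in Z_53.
Using Fermat: 17^{52} ≡ 1 (mod 53). 433 ≡ 17 (mod 52). So 17^{433} ≡ 17^{17} ≡ 7 (mod 53)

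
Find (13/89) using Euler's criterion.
(13/89) = 13^{44} mod 89 = -1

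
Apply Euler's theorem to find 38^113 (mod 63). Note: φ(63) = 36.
By Euler: 38^{36} ≡ 1 (mod 63) since gcd(38, 63) = 1. 113 = 3×36 + 5. So 38^{113} ≡ 38^{5} ≡ 5 (mod 63)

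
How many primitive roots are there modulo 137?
A prime p has φ(p-1) primitive roots; here φ(136) = 64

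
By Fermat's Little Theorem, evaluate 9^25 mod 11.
By Fermat: 9^{10} ≡ 1 (mod 11). 25 = 2×10 + 5. So 9^{25} ≡ 9^{5} ≡ 1 (mod 11)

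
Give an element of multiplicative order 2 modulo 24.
5 has order 2 mod 24 since 5^{2} ≡ 1 (mod 24) and no smaller power works.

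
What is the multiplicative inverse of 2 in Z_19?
Since 19 is prime, by Fermat 2^(-1) ≡ 2^{17} ≡ 10 mod 19. Verify: 2 × 10 = 20 ≡ 1 mod 19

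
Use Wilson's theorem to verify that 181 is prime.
(180)! mod 181 = 180. Since this equals -1 mod 181, Wilson confirms 181 is prime.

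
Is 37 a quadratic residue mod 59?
By Euler's criterion: 37^{29} ≡ 58 (mod 59). Since this equals -1 (≡ 58), 37 is not a QR.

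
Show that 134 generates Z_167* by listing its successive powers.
134^1, 134^2, ..., 134^{166} mod 167: [134, 87, 135, 54, 55, 22, 109, 77, 131, 19, 41, 150, 60, 24, 43, 84, 67, 127, 151, 27, 111, 11, 138, 122, 149, 93, 104, 75, 30, 12, 105, 42, 117, 147, 159, 97, 139, 89, 69, 61, 158, 130, 52, 121, 15, 6, 136, 21, 142, 157, 163, 132, 153, 128, 118, 114, 79, 65, 26, 144, 91, 3, 68, 94, 71, 162, 165, 66, 160, 64, 59, 57, 123, 116, 13, 72, 129, 85, 34, 47, 119, 81, 166, 33, 80, 32, 113, 112, 145, 58, 90, 36, 148, 126, 17, 107, 143, 124, 83, 100, 40, 16, 140, 56, 156, 29, 45, 18, 74, 63, 92, 137, 155, 62, 125, 50, 20, 8, 70, 28, 78, 98, 106, 9, 37, 115, 46, 152, 161, 31, 146, 25, 10, 4, 35, 14, 39, 49, 53, 88, 102, 141, 23, 76, 164, 99, 73, 96, 5, 2, 101, 7, 103, 108, 110, 44, 51, 154, 95, 38, 82, 133, 120, 48, 86, 1]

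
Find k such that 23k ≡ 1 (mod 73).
Since 73 is prime, by Fermat 23^(-1) ≡ 23^{71} ≡ 54 (mod 73). Verify: 23 × 54 = 1242 ≡ 1 (mod 73)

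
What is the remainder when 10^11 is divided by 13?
By repeated squaring (mod 13): 10^{1}≡10, 10^{2}≡9, 10^{4}≡3, 10^{8}≡9. Then 10^{11} = 10^{8+2+1} ≡ 9 × 9 × 10 ≡ 4 (mod 13)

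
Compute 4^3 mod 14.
4^{3} = 64 ≡ 8 (mod 14)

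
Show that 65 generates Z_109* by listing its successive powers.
65^1, 65^2, ..., 65^{108} mod 109: [65, 83, 54, 22, 13, 82, 98, 48, 68, 60, 85, 75, 79, 12, 17, 15, 103, 46, 47, 3, 86, 31, 53, 66, 39, 28, 76, 35, 95, 71, 37, 7, 19, 36, 51, 45, 91, 29, 32, 9, 40, 93, 50, 89, 8, 84, 10, 105, 67, 104, 2, 21, 57, 108, 44, 26, 55, 87, 96, 27, 11, 61, 41, 49, 24, 34, 30, 97, 92, 94, 6, 63, 62, 106, 23, 78, 56, 43, 70, 81, 33, 74, 14, 38, 72, 102, 90, 73, 58, 64, 18, 80, 77, 100, 69, 16, 59, 20, 101, 25, 99, 4, 42, 5, 107, 88, 52, 1]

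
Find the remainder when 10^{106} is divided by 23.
By Fermat: 10^{22} ≡ 1 (mod 23). 106 = 4×22 + 18. So 10^{106} ≡ 10^{18} ≡ 9 (mod 23)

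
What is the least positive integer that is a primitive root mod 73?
g = 5. Powers: [5, 25, 52, 41, 59, 3, 15, 2, ...] generates all 72 non-zero residues.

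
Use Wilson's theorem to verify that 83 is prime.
(82)! mod 83 = 82. Since this equals -1 mod 83, Wilson confirms 83 is prime.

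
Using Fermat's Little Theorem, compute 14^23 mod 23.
By Fermat: 14^{22} ≡ 1 (mod 23). So 14^{23} = 14^{22} · 14^{1} ≡ 14^{1} ≡ 14 (mod 23)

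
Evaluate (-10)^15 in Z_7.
Using Fermat: (-10)^{6} ≡ 1 (mod 7). 15 ≡ 3 (mod 6). So (-10)^{15} ≡ (-10)^{3} ≡ 1 (mod 7)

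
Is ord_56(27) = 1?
Powers of 27 mod 56: 27^1≡27, 27^2≡1. 27^1≡27≢1, so ord ≠ 1. No, the actual order is 2.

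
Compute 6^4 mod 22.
6^{4} = 1296 ≡ 20 mod 22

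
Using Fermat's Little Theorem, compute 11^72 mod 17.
By Fermat: 11^{16} ≡ 1 (mod 17). 72 = 4×16 + 8. So 11^{72} ≡ 11^{8} ≡ 16 (mod 17)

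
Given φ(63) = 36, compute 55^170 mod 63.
By Euler: 55^{36} ≡ 1 mod 63 since gcd(55, 63) = 1. 170 = 4×36 + 26. So 55^{170} ≡ 55^{26} ≡ 1 mod 63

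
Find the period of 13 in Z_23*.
Powers of 13 mod 23: 13^1≡13, 13^2≡8, 13^3≡12, 13^4≡18, 13^5≡4, 13^6≡6, 13^7≡9, 13^8≡2, 13^9≡3, 13^10≡16, 13^11≡1. ord_23(13) = 11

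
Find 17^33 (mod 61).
By repeated squaring (mod 61): 17^{1}≡17, 17^{2}≡45, 17^{4}≡12, 17^{8}≡22, 17^{16}≡57, 17^{32}≡16. Then 17^{33} = 17^{32+1} ≡ 16 × 17 ≡ 28 (mod 61)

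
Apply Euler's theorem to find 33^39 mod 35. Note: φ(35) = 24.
By Euler: 33^{24} ≡ 1 mod 35 since gcd(33, 35) = 1. 39 = 1×24 + 15. So 33^{39} ≡ 33^{15} ≡ 27 mod 35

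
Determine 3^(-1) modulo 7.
Since 7 is prime, by Fermat 3^(-1) ≡ 3^{5} ≡ 5 mod 7. Verify: 3 × 5 = 15 ≡ 1 mod 7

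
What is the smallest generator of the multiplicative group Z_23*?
g = 5. For each prime q|22: 5^{11}≡22, 5^{2}≡2, none ≡ 1, so ord_23(5) = 22 and 5 is a primitive root.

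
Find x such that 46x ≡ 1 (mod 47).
Since 47 is prime, by Fermat 46^(-1) ≡ 46^{45} ≡ 46 (mod 47). Verify: 46 × 46 = 2116 ≡ 1 (mod 47)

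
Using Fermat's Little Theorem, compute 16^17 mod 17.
By Fermat: 16^{16} ≡ 1 mod 17. So 16^{17} = 16^{16} · 16^{1} ≡ 16^{1} ≡ 16 mod 17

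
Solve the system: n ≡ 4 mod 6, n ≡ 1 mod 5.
M = 6 × 5 = 30. M₁ = 5, y₁ ≡ 5 mod 6. M₂ = 6, y₂ ≡ 1 mod 5. n = 4×5×5 + 1×6×1 ≡ 16 mod 30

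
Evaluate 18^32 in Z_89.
By repeated squaring (mod 89): 18^{1}≡18, 18^{2}≡57, 18^{4}≡45, 18^{8}≡67, 18^{16}≡39, 18^{32}≡8. So 18^{32} ≡ 8 (mod 89)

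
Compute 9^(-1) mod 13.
Since 13 is prime, by Fermat 9^(-1) ≡ 9^{11} ≡ 3 mod 13. Verify: 9 × 3 = 27 ≡ 1 mod 13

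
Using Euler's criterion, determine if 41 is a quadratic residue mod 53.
By Euler's criterion: 41^{26} ≡ 52 (mod 53). Since this equals -1 (≡ 52), 41 is not a QR.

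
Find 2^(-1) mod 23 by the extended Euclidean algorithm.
Extended GCD: 2(-11) + 23(1) = 1. So 2^(-1) ≡ -11 ≡ 12 mod 23. Verify: 2 × 12 = 24 ≡ 1 mod 23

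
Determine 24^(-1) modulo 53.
Since 53 is prime, by Fermat 24^(-1) ≡ 24^{51} ≡ 42 (mod 53). Verify: 24 × 42 = 1008 ≡ 1 (mod 53)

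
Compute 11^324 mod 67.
Using Fermat: 11^{66} ≡ 1 mod 67. 324 ≡ 60 mod 66. So 11^{324} ≡ 11^{60} ≡ 24 mod 67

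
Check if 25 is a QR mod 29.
By Euler's criterion: 25^{14} ≡ 1 mod 29. Since this equals 1, 25 is a QR.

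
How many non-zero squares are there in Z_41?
For prime 41, there are (p-1)/2 = (41-1)/2 = 20 quadratic residues (excluding 0).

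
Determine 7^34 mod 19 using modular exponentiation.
Using Fermat: 7^{18} ≡ 1 mod 19. 34 ≡ 16 mod 18. So 7^{34} ≡ 7^{16} ≡ 7 mod 19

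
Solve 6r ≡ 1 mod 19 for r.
Since 19 is prime, by Fermat 6^(-1) ≡ 6^{17} ≡ 16 mod 19. Verify: 6 × 16 = 96 ≡ 1 mod 19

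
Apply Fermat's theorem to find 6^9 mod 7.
By Fermat: 6^{6} ≡ 1 mod 7. So 6^{9} = 6^{6} · 6^{3} ≡ 6^{3} ≡ 6 mod 7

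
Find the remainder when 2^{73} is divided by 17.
By Fermat: 2^{16} ≡ 1 (mod 17). 73 = 4×16 + 9. So 2^{73} ≡ 2^{9} ≡ 2 (mod 17)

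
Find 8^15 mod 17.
By repeated squaring mod 17: 8^{1}≡8, 8^{2}≡13, 8^{4}≡16, 8^{8}≡1. Then 8^{15} = 8^{8+4+2+1} ≡ 1 × 16 × 13 × 8 ≡ 15 mod 17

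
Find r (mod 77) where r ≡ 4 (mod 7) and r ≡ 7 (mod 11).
M = 7 × 11 = 77. M₁ = 11, y₁ ≡ 2 (mod 7). M₂ = 7, y₂ ≡ 8 (mod 11). r = 4×11×2 + 7×7×8 ≡ 18 (mod 77)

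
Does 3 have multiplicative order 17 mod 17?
Powers of 3 mod 17: 3^1≡3, 3^2≡9, 3^3≡10, 3^4≡13, 3^5≡5, 3^6≡15, 3^7≡11, 3^8≡16, 3^9≡14, 3^10≡8, 3^11≡7, 3^12≡4, 3^13≡12, 3^14≡2, 3^15≡6, 3^16≡1. Already 3^16≡1, so the order is 16 < 17. No, the actual order is 16.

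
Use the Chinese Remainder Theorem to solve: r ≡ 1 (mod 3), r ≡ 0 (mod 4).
M = 3 × 4 = 12. M₁ = 4, y₁ ≡ 1 (mod 3). M₂ = 3, y₂ ≡ 3 (mod 4). r = 1×4×1 + 0×3×3 ≡ 4 (mod 12)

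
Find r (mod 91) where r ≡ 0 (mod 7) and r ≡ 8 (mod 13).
M = 7 × 13 = 91. M₁ = 13, y₁ ≡ 6 (mod 7). M₂ = 7, y₂ ≡ 2 (mod 13). r = 0×13×6 + 8×7×2 ≡ 21 (mod 91)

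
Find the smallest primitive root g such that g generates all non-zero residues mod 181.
g = 2. Powers: [2, 4, 8, 16, 32, 64, 128, 75, 150, ...] generates all 180 non-zero residues.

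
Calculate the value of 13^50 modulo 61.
By repeated squaring mod 61: 13^{1}≡13, 13^{2}≡47, 13^{4}≡13, 13^{8}≡47, 13^{16}≡13, 13^{32}≡47. Then 13^{50} = 13^{32+16+2} ≡ 47 × 13 × 47 ≡ 47 mod 61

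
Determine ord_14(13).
Powers of 13 mod 14: 13^1≡13, 13^2≡1. So the order of 13 is 2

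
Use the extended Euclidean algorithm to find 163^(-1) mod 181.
Extended GCD: 163(10) + 181(-9) = 1. So 163^(-1) ≡ 10 (mod 181). Verify: 163 × 10 = 1630 ≡ 1 (mod 181)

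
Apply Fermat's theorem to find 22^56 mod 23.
By Fermat: 22^{22} ≡ 1 mod 23. 56 = 2×22 + 12. So 22^{56} ≡ 22^{12} ≡ 1 mod 23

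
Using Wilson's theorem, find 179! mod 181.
(180)! = (179)! × (180) ≡ -1 mod 181. So (179)! ≡ -1 × (180)^(-1) ≡ (-1)×(-1) = 1 mod 181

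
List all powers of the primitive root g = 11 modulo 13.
11^1, 11^2, ..., 11^{12} mod 13: [11, 4, 5, 3, 7, 12, 2, 9, 8, 10, 6, 1]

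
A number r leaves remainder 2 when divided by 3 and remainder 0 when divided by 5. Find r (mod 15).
M = 3 × 5 = 15. M₁ = 5, y₁ ≡ 2 (mod 3). M₂ = 3, y₂ ≡ 2 (mod 5). r = 2×5×2 + 0×3×2 ≡ 5 (mod 15)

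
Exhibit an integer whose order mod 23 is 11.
2 has order 11 mod 23 since 2^{11} ≡ 1 mod 23 and no smaller power works.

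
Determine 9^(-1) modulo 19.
Since 19 is prime, by Fermat 9^(-1) ≡ 9^{17} ≡ 17 mod 19. Verify: 9 × 17 = 153 ≡ 1 mod 19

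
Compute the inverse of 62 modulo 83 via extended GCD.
Extended GCD: 62(-4) + 83(3) = 1. So 62^(-1) ≡ -4 ≡ 79 (mod 83). Verify: 62 × 79 = 4898 ≡ 1 (mod 83)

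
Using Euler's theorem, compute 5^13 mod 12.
By Euler: 5^{4} ≡ 1 (mod 12) since gcd(5, 12) = 1. 13 = 3×4 + 1. So 5^{13} ≡ 5^{1} ≡ 5 (mod 12)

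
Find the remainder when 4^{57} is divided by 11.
By Fermat: 4^{10} ≡ 1 mod 11. 57 = 5×10 + 7. So 4^{57} ≡ 4^{7} ≡ 5 mod 11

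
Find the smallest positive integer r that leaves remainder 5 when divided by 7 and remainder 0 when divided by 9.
M = 7 × 9 = 63. M₁ = 9, y₁ ≡ 4 (mod 7). M₂ = 7, y₂ ≡ 4 (mod 9). r = 5×9×4 + 0×7×4 ≡ 54 (mod 63)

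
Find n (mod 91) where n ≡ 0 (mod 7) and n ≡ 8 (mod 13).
M = 7 × 13 = 91. M₁ = 13, y₁ ≡ 6 (mod 7). M₂ = 7, y₂ ≡ 2 (mod 13). n = 0×13×6 + 8×7×2 ≡ 21 (mod 91)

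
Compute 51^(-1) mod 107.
Since 107 is prime, by Fermat 51^(-1) ≡ 51^{105} ≡ 21 mod 107. Verify: 51 × 21 = 1071 ≡ 1 mod 107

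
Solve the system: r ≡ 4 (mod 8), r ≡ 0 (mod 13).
M = 8 × 13 = 104. M₁ = 13, y₁ ≡ 5 (mod 8). M₂ = 8, y₂ ≡ 5 (mod 13). r = 4×13×5 + 0×8×5 ≡ 52 (mod 104)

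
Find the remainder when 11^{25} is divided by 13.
By Fermat: 11^{12} ≡ 1 (mod 13). 25 = 2×12 + 1. So 11^{25} ≡ 11^{1} ≡ 11 (mod 13)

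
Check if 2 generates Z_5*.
ord_5(2) divides 4. For each prime q|4: 2^{2}≡4, none ≡ 1. So 2 has order 4 and is a primitive root mod 5.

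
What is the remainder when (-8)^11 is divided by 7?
Using Fermat: (-8)^{6} ≡ 1 mod 7. 11 ≡ 5 mod 6. So (-8)^{11} ≡ (-8)^{5} ≡ 6 mod 7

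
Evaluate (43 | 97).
(43/97) = 43^{48} mod 97 = 1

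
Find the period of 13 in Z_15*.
Powers of 13 mod 15: 13^1≡13, 13^2≡4, 13^3≡7, 13^4≡1. So the order of 13 is 4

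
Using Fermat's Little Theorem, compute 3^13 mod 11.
By Fermat: 3^{10} ≡ 1 mod 11. So 3^{13} = 3^{10} · 3^{3} ≡ 3^{3} ≡ 5 mod 11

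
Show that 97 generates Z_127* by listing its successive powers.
97^1, 97^2, ..., 97^{126} mod 127: [97, 11, 51, 121, 53, 61, 75, 36, 63, 15, 58, 38, 3, 37, 33, 26, 109, 32, 56, 98, 108, 62, 45, 47, 114, 9, 111, 99, 78, 73, 96, 41, 40, 70, 59, 8, 14, 88, 27, 79, 43, 107, 92, 34, 123, 120, 83, 50, 24, 42, 10, 81, 110, 2, 67, 22, 102, 115, 106, 122, 23, 72, 126, 30, 116, 76, 6, 74, 66, 52, 91, 64, 112, 69, 89, 124, 90, 94, 101, 18, 95, 71, 29, 19, 65, 82, 80, 13, 118, 16, 28, 49, 54, 31, 86, 87, 57, 68, 119, 113, 39, 100, 48, 84, 20, 35, 93, 4, 7, 44, 77, 103, 85, 117, 46, 17, 125, 60, 105, 25, 12, 21, 5, 104, 55, 1]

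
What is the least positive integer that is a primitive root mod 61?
g = 2. Powers: [2, 4, 8, 16, 32, 3, 6, ...] generates all 60 non-zero residues.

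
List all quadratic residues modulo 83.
Quadratic residues modulo 83: {1, 3, 4, 7, 9, 10, 11, 12, 16, 17, 21, 23, 25, 26, 27, 28, 29, 30, 31, 33, 36, 37, 38, 40, 41, 44, 48, 49, 51, 59, 61, 63, 64, 65, 68, 69, 70, 75, 77, 78, 81}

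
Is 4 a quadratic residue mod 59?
By Euler's criterion: 4^{29} ≡ 1 (mod 59). Since this equals 1, 4 is a QR.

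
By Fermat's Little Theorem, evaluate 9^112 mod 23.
By Fermat: 9^{22} ≡ 1 (mod 23). 112 = 5×22 + 2. So 9^{112} ≡ 9^{2} ≡ 12 (mod 23)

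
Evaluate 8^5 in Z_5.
Using Fermat: 8^{4} ≡ 1 (mod 5). 5 ≡ 1 (mod 4). So 8^{5} ≡ 8^{1} ≡ 3 (mod 5)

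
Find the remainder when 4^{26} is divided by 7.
By Fermat: 4^{6} ≡ 1 mod 7. 26 = 4×6 + 2. So 4^{26} ≡ 4^{2} ≡ 2 mod 7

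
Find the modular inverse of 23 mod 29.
Since 29 is prime, by Fermat 23^(-1) ≡ 23^{27} ≡ 24 (mod 29). Verify: 23 × 24 = 552 ≡ 1 (mod 29)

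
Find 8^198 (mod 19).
Using Fermat: 8^{18} ≡ 1 (mod 19). 198 ≡ 0 (mod 18). So 8^{198} ≡ 8^{0} ≡ 1 (mod 19)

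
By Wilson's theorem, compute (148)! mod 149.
By Wilson's theorem, (148)! ≡ -1 ≡ 148 mod 149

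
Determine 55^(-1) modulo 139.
Since 139 is prime, by Fermat 55^(-1) ≡ 55^{137} ≡ 91 (mod 139). Verify: 55 × 91 = 5005 ≡ 1 (mod 139)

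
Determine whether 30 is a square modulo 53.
By Euler's criterion: 30^{26} ≡ 52 (mod 53). Since this equals -1 (≡ 52), 30 is not a QR.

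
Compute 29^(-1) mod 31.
Since 31 is prime, by Fermat 29^(-1) ≡ 29^{29} ≡ 15 mod 31. Verify: 29 × 15 = 435 ≡ 1 mod 31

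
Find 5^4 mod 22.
5^{4} = 625 ≡ 9 mod 22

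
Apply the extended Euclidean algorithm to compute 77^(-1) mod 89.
Extended GCD: 77(37) + 89(-32) = 1. So 77^(-1) ≡ 37 mod 89. Verify: 77 × 37 = 2849 ≡ 1 mod 89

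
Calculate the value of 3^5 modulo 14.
By repeated squaring mod 14: 3^{1}≡3, 3^{2}≡9, 3^{4}≡11. Then 3^{5} = 3^{4+1} ≡ 11 × 3 ≡ 5 mod 14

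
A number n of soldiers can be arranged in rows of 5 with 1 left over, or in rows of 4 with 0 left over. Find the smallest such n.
M = 5 × 4 = 20. M₁ = 4, y₁ ≡ 4 (mod 5). M₂ = 5, y₂ ≡ 1 (mod 4). n = 1×4×4 + 0×5×1 ≡ 16 (mod 20)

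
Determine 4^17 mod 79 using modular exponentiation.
By repeated squaring mod 79: 4^{1}≡4, 4^{2}≡16, 4^{4}≡19, 4^{8}≡45, 4^{16}≡50. Then 4^{17} = 4^{16+1} ≡ 50 × 4 ≡ 42 mod 79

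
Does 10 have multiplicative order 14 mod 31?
Powers of 10 mod 31: 10^1≡10, 10^2≡7, 10^3≡8, 10^4≡18, 10^5≡25, 10^6≡2, 10^7≡20, 10^8≡14, 10^9≡16, 10^10≡5, 10^11≡19, 10^12≡4, 10^13≡9, 10^14≡28, 10^15≡1. 10^14≡28≢1, so ord ≠ 14. No, the actual order is 15.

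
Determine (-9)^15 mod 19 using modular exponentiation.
By repeated squaring (mod 19): (-9)^{1}≡10, (-9)^{2}≡5, (-9)^{4}≡6, (-9)^{8}≡17. Then (-9)^{15} = (-9)^{8+4+2+1} ≡ 17 × 6 × 5 × 10 ≡ 8 (mod 19)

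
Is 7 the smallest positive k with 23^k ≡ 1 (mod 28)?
Powers of 23 mod 28: 23^1≡23, 23^2≡25, 23^3≡15, 23^4≡9, 23^5≡11, 23^6≡1. Already 23^6≡1, so the order is 6 < 7. No, the actual order is 6.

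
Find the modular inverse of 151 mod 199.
Since 199 is prime, by Fermat 151^(-1) ≡ 151^{197} ≡ 29 mod 199. Verify: 151 × 29 = 4379 ≡ 1 mod 199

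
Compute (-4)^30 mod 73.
By repeated squaring mod 73: (-4)^{1}≡69, (-4)^{2}≡16, (-4)^{4}≡37, (-4)^{8}≡55, (-4)^{16}≡32. Then (-4)^{30} = (-4)^{16+8+4+2} ≡ 32 × 55 × 37 × 16 ≡ 64 mod 73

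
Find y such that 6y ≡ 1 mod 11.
Since 11 is prime, by Fermat 6^(-1) ≡ 6^{9} ≡ 2 mod 11. Verify: 6 × 2 = 12 ≡ 1 mod 11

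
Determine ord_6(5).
Powers of 5 mod 6: 5^1≡5, 5^2≡1. ord_6(5) = 2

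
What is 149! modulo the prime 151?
(150)! = (149)! × (150) ≡ -1 (mod 151). So (149)! ≡ -1 × (150)^(-1) ≡ (-1)×(-1) = 1 (mod 151)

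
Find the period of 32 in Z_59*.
Powers of 32 mod 59: 32^1≡32, 32^2≡21, 32^3≡23, 32^4≡28, 32^5≡11, 32^6≡57, 32^7≡54, 32^8≡17, 32^9≡13, 32^10≡3, 32^11≡37, 32^12≡4, 32^13≡10, 32^14≡25, 32^15≡33, 32^16≡53, 32^17≡44, 32^18≡51, 32^19≡39, 32^20≡9, 32^21≡52, 32^22≡12, 32^23≡30, 32^24≡16, 32^25≡40, 32^26≡41, 32^27≡14, 32^28≡35, 32^29≡58, 32^30≡27, 32^31≡38, 32^32≡36, 32^33≡31, 32^34≡48, 32^35≡2, 32^36≡5, 32^37≡42, 32^38≡46, 32^39≡56, 32^40≡22, 32^41≡55, 32^42≡49, 32^43≡34, 32^44≡26, 32^45≡6, 32^46≡15, 32^47≡8, 32^48≡20, 32^49≡50, 32^50≡7, 32^51≡47, 32^52≡29, 32^53≡43, 32^54≡19, 32^55≡18, 32^56≡45, 32^57≡24, 32^58≡1. Order = 58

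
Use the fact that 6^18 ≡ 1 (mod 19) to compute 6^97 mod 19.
By Fermat: 6^{18} ≡ 1 (mod 19). 97 = 5×18 + 7. So 6^{97} ≡ 6^{7} ≡ 9 (mod 19)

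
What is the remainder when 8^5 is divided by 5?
Using Fermat: 8^{4} ≡ 1 mod 5. 5 ≡ 1 mod 4. So 8^{5} ≡ 8^{1} ≡ 3 mod 5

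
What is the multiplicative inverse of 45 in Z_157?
Since 157 is prime, by Fermat 45^(-1) ≡ 45^{155} ≡ 7 mod 157. Verify: 45 × 7 = 315 ≡ 1 mod 157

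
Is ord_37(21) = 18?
Powers of 21 mod 37: 21^1≡21, 21^2≡34, 21^3≡11, 21^4≡9, 21^5≡4, 21^6≡10, 21^7≡25, 21^8≡7, 21^9≡36, 21^10≡16, 21^11≡3, 21^12≡26, 21^13≡28, 21^14≡33, 21^15≡27, 21^16≡12, 21^17≡30, 21^18≡1. First k with 21^k≡1 is k=18. Yes, ord_37(21) = 18.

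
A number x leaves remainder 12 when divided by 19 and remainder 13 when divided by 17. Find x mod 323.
M = 19 × 17 = 323. M₁ = 17, y₁ ≡ 9 mod 19. M₂ = 19, y₂ ≡ 9 mod 17. x = 12×17×9 + 13×19×9 ≡ 183 mod 323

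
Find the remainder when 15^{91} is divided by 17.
By Fermat: 15^{16} ≡ 1 (mod 17). 91 = 5×16 + 11. So 15^{91} ≡ 15^{11} ≡ 9 (mod 17)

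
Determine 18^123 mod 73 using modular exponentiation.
Using Fermat: 18^{72} ≡ 1 (mod 73). 123 ≡ 51 (mod 72). So 18^{123} ≡ 18^{51} ≡ 9 (mod 73)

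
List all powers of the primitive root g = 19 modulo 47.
19^1, 19^2, ..., 19^{46} mod 47: [19, 32, 44, 37, 45, 9, 30, 6, 20, 4, 29, 34, 35, 7, 39, 36, 26, 24, 33, 16, 22, 42, 46, 28, 15, 3, 10, 2, 38, 17, 41, 27, 43, 18, 13, 12, 40, 8, 11, 21, 23, 14, 31, 25, 5, 1]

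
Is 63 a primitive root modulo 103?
63^{51} ≡ 1 mod 103 and 51 < 102, so ord_103(63) = 51 ≠ 102 and 63 is not a primitive root.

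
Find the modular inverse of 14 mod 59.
Since 59 is prime, by Fermat 14^(-1) ≡ 14^{57} ≡ 38 (mod 59). Verify: 14 × 38 = 532 ≡ 1 (mod 59)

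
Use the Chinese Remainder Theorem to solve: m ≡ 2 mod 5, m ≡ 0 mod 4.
M = 5 × 4 = 20. M₁ = 4, y₁ ≡ 4 mod 5. M₂ = 5, y₂ ≡ 1 mod 4. m = 2×4×4 + 0×5×1 ≡ 12 mod 20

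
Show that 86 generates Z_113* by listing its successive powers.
86^1, 86^2, ..., 86^{112} mod 113: [86, 51, 92, 2, 59, 102, 71, 4, 5, 91, 29, 8, 10, 69, 58, 16, 20, 25, 3, 32, 40, 50, 6, 64, 80, 100, 12, 15, 47, 87, 24, 30, 94, 61, 48, 60, 75, 9, 96, 7, 37, 18, 79, 14, 74, 36, 45, 28, 35, 72, 90, 56, 70, 31, 67, 112, 27, 62, 21, 111, 54, 11, 42, 109, 108, 22, 84, 105, 103, 44, 55, 97, 93, 88, 110, 81, 73, 63, 107, 49, 33, 13, 101, 98, 66, 26, 89, 83, 19, 52, 65, 53, 38, 104, 17, 106, 76, 95, 34, 99, 39, 77, 68, 85, 78, 41, 23, 57, 43, 82, 46, 1]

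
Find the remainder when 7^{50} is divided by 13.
By Fermat: 7^{12} ≡ 1 mod 13. 50 = 4×12 + 2. So 7^{50} ≡ 7^{2} ≡ 10 mod 13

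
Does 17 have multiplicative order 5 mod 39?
Powers of 17 mod 39: 17^1≡17, 17^2≡16, 17^3≡38, 17^4≡22, 17^5≡23, 17^6≡1. 17^5≡23≢1, so ord ≠ 5. No, the actual order is 6.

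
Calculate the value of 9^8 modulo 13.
By repeated squaring mod 13: 9^{1}≡9, 9^{2}≡3, 9^{4}≡9, 9^{8}≡3. So 9^{8} ≡ 3 mod 13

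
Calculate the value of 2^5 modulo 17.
By repeated squaring mod 17: 2^{1}≡2, 2^{2}≡4, 2^{4}≡16. Then 2^{5} = 2^{4+1} ≡ 16 × 2 ≡ 15 mod 17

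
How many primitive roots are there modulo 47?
Number of primitive roots mod 47 = φ(p-1) = φ(46) = 22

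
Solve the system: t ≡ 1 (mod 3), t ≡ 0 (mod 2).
M = 3 × 2 = 6. M₁ = 2, y₁ ≡ 2 (mod 3). M₂ = 3, y₂ ≡ 1 (mod 2). t = 1×2×2 + 0×3×1 ≡ 4 (mod 6)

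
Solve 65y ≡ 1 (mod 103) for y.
Since 103 is prime, by Fermat 65^(-1) ≡ 65^{101} ≡ 84 (mod 103). Verify: 65 × 84 = 5460 ≡ 1 (mod 103)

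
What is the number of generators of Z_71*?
Number of primitive roots mod 71 = φ(p-1) = φ(70) = 24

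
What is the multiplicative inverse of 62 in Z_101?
Since 101 is prime, by Fermat 62^(-1) ≡ 62^{99} ≡ 44 (mod 101). Verify: 62 × 44 = 2728 ≡ 1 (mod 101)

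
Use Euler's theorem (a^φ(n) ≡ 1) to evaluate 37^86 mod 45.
By Euler: 37^{24} ≡ 1 mod 45 since gcd(37, 45) = 1. 86 = 3×24 + 14. So 37^{86} ≡ 37^{14} ≡ 19 mod 45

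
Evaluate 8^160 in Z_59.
Using Fermat: 8^{58} ≡ 1 (mod 59). 160 ≡ 44 (mod 58). So 8^{160} ≡ 8^{44} ≡ 46 (mod 59)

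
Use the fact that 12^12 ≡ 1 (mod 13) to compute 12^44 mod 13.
By Fermat: 12^{12} ≡ 1 (mod 13). 44 = 3×12 + 8. So 12^{44} ≡ 12^{8} ≡ 1 (mod 13)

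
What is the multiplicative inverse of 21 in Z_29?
Since 29 is prime, by Fermat 21^(-1) ≡ 21^{27} ≡ 18 (mod 29). Verify: 21 × 18 = 378 ≡ 1 (mod 29)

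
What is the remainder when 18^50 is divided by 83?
By repeated squaring mod 83: 18^{1}≡18, 18^{2}≡75, 18^{4}≡64, 18^{8}≡29, 18^{16}≡11, 18^{32}≡38. Then 18^{50} = 18^{32+16+2} ≡ 38 × 11 × 75 ≡ 59 mod 83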